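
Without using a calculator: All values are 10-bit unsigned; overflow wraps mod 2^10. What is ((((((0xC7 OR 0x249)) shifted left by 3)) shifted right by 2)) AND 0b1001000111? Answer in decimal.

0xC7 = 0011000111
0x249 = 1001001001
→ OR → 1011001111 = 719
→ shifted left by 3 (mod 2^10) → 1001111000 = 632
→ shifted right by 2 → 0010011110 = 158
0b1001000111 = 1001000111
→ AND → 0000000110 = 6

6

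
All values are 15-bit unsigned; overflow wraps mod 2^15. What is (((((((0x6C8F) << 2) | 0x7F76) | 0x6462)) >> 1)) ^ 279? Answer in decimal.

0x6C8F = 110110010001111
→ << 2 (mod 2^15) → 011001000111100 = 12860
0x7F76 = 111111101110110
→ | → 111111101111110 = 32638
0x6462 = 110010001100010
→ | → 111111101111110 = 32638
→ >> 1 → 011111110111111 = 16319
279 = 000000100010111
→ ^ → 011111010101000 = 16040

16040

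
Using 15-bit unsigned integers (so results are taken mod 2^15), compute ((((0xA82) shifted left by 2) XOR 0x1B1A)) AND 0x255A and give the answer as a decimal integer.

8466

0xA82 = 000101010000010
→ shifted left by 2 (mod 2^15) → 010101000001000 = 10760
0x1B1A = 001101100011010
→ XOR → 011000100010010 = 12562
0x255A = 010010101011010
→ AND → 010000100010010 = 8466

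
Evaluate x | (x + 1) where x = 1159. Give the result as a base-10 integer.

x = 10010000111 = 1159
x + 1 = 10010001000
OR    = 10010001111 = 1167
(x | (x + 1) sets the lowest cleared bit.)

1167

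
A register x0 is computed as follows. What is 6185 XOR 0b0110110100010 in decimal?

5515

6185 = 1100000101001
b = 0110110100010
XOR → 1010110001011 = 5515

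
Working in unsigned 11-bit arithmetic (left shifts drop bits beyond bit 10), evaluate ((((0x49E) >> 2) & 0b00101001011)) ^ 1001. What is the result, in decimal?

746

0x49E = 10010011110
→ >> 2 → 00100100111 = 295
0b00101001011 = 00101001011
→ & → 00100000011 = 259
1001 = 01111101001
→ ^ → 01011101010 = 746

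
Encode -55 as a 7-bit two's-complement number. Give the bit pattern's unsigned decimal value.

55 in 7 bits: 0110111
Invert: 1001000
Add 1:  1001001 = 73
(Check: 2^7 - 55 = 128 - 55 = 73.)

73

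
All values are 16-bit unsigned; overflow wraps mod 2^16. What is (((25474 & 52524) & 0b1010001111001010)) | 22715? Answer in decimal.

25474 = 0110001110000010
52524 = 1100110100101100
→ & → 0100000100000000 = 16640
0b1010001111001010 = 1010001111001010
→ & → 0000000100000000 = 256
22715 = 0101100010111011
→ | → 0101100110111011 = 22971

22971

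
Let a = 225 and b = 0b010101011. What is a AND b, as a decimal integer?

161

225 = 11100001
b = 10101011
AND → 10100001 = 161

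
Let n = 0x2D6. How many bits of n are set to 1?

0x2D6 = 1011010110
Count the 1s: 1 + 1 + 1 + 1 + 1 + 1 = 6

6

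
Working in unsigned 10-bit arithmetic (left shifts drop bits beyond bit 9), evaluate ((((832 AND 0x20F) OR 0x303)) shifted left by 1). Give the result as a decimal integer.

832 = 1101000000
0x20F = 1000001111
→ AND → 1000000000 = 512
0x303 = 1100000011
→ OR → 1100000011 = 771
→ shifted left by 1 (mod 2^10) → 1000000110 = 518

518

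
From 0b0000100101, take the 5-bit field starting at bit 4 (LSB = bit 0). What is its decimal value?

v = 0000100101
Shift right by 4: 000010
Mask low 5 bits: 00010 = 2

2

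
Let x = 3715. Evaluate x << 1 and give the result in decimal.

3715 = 0111010000011
shift left by 1 → 1110100000110 = 7430
(equivalently, 3715 × 2^1 = 3715 × 2)

7430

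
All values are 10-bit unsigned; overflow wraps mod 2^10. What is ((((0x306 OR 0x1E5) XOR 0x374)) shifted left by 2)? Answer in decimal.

0x306 = 1100000110
0x1E5 = 0111100101
→ OR → 1111100111 = 999
0x374 = 1101110100
→ XOR → 0010010011 = 147
→ shifted left by 2 (mod 2^10) → 1001001100 = 588

588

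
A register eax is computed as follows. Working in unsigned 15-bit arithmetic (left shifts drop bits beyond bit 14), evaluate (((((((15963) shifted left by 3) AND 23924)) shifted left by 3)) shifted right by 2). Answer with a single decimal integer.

160

15963 = 011111001011011
→ shifted left by 3 (mod 2^15) → 111001011011000 = 29400
23924 = 101110101110100
→ AND → 101000001010000 = 20560
→ shifted left by 3 (mod 2^15) → 000001010000000 = 640
→ shifted right by 2 → 000000010100000 = 160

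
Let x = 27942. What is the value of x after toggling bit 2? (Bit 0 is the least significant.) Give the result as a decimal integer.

27938

x = 0110110100100110
bit 2 is currently 1; toggle it via x ^ (1 << 2) = x ^ 4
→ 0110110100100010 = 27938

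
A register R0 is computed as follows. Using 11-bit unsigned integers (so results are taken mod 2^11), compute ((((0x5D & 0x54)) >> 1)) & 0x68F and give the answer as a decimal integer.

10

0x5D = 00001011101
0x54 = 00001010100
→ & → 00001010100 = 84
→ >> 1 → 00000101010 = 42
0x68F = 11010001111
→ & → 00000001010 = 10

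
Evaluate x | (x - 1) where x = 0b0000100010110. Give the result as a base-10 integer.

279

x = 100010110 = 278
x - 1 = 100010101
OR    = 100010111 = 279
(x | (x - 1) sets all bits below the lowest set bit.)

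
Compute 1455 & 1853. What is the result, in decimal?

1455 = 10110101111
1853 = 11100111101
AND → 10100101101 = 1325

1325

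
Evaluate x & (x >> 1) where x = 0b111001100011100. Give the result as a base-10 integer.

x = 111001100011100 = 29468
x>>1 = 011100110001110
AND  = 011000100001100 = 12556
(x & (x >> 1) has a 1 wherever x has two consecutive 1 bits.)

12556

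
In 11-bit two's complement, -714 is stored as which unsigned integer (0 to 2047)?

714 in 11 bits: 01011001010
Invert: 10100110101
Add 1:  10100110110 = 1334
(Check: 2^11 - 714 = 2048 - 714 = 1334.)

1334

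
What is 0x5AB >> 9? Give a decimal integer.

2

0x5AB = 10110101011
shift right by 9 → 00000000010 = 2
(equivalently, floor(1451 / 512))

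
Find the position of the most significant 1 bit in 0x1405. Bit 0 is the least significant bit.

0x1405 = 1010000000101
The topmost 1 is at position 12 (since 2^12 = 4096 ≤ 5125 < 8192).

12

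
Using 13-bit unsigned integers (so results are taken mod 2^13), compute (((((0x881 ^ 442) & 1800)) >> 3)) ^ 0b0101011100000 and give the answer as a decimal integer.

2753

0x881 = 0100010000001
442 = 0000110111010
→ ^ → 0100100111011 = 2363
1800 = 0011100001000
→ & → 0000100001000 = 264
→ >> 3 → 0000000100001 = 33
0b0101011100000 = 0101011100000
→ ^ → 0101011000001 = 2753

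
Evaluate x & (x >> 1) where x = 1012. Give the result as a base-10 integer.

496

x = 1111110100 = 1012
x>>1 = 0111111010
AND  = 0111110000 = 496
(x & (x >> 1) has a 1 wherever x has two consecutive 1 bits.)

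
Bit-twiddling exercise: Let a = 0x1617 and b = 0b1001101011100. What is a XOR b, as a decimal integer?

1355

0x1617 = 1011000010111
b = 1001101011100
XOR → 0010101001011 = 1355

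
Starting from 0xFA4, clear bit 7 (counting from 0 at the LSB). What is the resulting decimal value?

3876

x = 111110100100
bit 7 is currently 1; clear it via x & ~(1 << 7) = x & ~128
→ 111100100100 = 3876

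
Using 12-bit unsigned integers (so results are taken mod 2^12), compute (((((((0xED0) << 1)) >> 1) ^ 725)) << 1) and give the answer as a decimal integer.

2058

0xED0 = 111011010000
→ << 1 (mod 2^12) → 110110100000 = 3488
→ >> 1 → 011011010000 = 1744
725 = 001011010101
→ ^ → 010000000101 = 1029
→ << 1 (mod 2^12) → 100000001010 = 2058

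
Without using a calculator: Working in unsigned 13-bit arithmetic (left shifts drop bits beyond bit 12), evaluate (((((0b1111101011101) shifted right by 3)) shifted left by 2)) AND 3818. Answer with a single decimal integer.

0b1111101011101 = 1111101011101
→ shifted right by 3 → 0001111101011 = 1003
→ shifted left by 2 (mod 2^13) → 0111110101100 = 4012
3818 = 0111011101010
→ AND → 0111010101000 = 3752

3752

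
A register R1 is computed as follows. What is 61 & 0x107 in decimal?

61 = 000111101
0x107 = 100000111
AND → 000000101 = 5

5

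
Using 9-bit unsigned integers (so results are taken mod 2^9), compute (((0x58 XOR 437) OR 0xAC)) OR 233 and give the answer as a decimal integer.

0x58 = 001011000
437 = 110110101
→ XOR → 111101101 = 493
0xAC = 010101100
→ OR → 111101101 = 493
233 = 011101001
→ OR → 111101101 = 493

493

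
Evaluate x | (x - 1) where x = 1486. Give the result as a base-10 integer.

x = 10111001110 = 1486
x - 1 = 10111001101
OR    = 10111001111 = 1487
(x | (x - 1) sets all bits below the lowest set bit.)

1487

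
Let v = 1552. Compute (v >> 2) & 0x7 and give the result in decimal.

v = 0011000010000
Shift right by 2: 00110000100
Mask low 3 bits: 100 = 4

4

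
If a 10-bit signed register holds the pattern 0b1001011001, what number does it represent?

pattern = 1001011001 (MSB is 1 ⇒ negative)
Invert: 0110100110, add 1 → 0110100111 = 423, so the value is -423.
(Equivalently: 601 - 2^10 = 601 - 1024 = -423.)

-423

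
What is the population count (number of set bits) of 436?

436 = 110110100
Count the 1s: 1 + 1 + 1 + 1 + 1 = 5

5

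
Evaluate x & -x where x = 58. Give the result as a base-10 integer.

2

x = 111010 = 58
-x (two's complement) = …000110
AND   = 000010 = 2
(x & -x isolates the lowest set bit of x.)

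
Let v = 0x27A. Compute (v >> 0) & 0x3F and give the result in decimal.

v = 1001111010
Shift right by 0: 1001111010
Mask low 6 bits: 111010 = 58

58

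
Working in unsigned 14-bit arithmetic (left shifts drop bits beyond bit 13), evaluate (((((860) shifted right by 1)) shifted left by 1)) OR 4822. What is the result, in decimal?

5086

860 = 00001101011100
→ shifted right by 1 → 00000110101110 = 430
→ shifted left by 1 (mod 2^14) → 00001101011100 = 860
4822 = 01001011010110
→ OR → 01001111011110 = 5086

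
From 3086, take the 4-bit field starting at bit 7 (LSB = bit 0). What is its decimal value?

v = 110000001110
Shift right by 7: 11000
Mask low 4 bits: 1000 = 8

8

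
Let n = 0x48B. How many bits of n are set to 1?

5

0x48B = 10010001011
Count the 1s: 1 + 1 + 1 + 1 + 1 = 5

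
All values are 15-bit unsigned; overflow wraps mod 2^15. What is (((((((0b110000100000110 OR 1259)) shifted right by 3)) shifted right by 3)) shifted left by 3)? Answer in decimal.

0b110000100000110 = 110000100000110
1259 = 000010011101011
→ OR → 110010111101111 = 26095
→ shifted right by 3 → 000110010111101 = 3261
→ shifted right by 3 → 000000110010111 = 407
→ shifted left by 3 (mod 2^15) → 000110010111000 = 3256

3256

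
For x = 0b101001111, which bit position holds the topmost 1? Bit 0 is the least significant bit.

0b101001111 = 101001111
The topmost 1 is at position 8 (since 2^8 = 256 ≤ 335 < 512).

8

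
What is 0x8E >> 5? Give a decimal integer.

0x8E = 10001110
shift right by 5 → 00000100 = 4
(equivalently, floor(142 / 32))

4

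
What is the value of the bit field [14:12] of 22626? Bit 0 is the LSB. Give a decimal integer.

5

v = 101100001100010
Shift right by 12: 101
Mask low 3 bits: 101 = 5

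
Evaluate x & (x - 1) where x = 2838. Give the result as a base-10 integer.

2836

x = 101100010110 = 2838
x - 1 = 101100010101
AND   = 101100010100 = 2836
(x & (x - 1) clears the lowest set bit of x.)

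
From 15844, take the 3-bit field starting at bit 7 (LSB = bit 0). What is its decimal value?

3

v = 11110111100100
Shift right by 7: 1111011
Mask low 3 bits: 011 = 3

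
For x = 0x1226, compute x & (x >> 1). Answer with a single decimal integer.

2

x = 1001000100110 = 4646
x>>1 = 0100100010011
AND  = 0000000000010 = 2
(x & (x >> 1) has a 1 wherever x has two consecutive 1 bits.)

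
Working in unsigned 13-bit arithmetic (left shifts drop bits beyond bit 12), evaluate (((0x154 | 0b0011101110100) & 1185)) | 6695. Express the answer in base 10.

7719

0x154 = 0000101010100
0b0011101110100 = 0011101110100
→ | → 0011101110100 = 1908
1185 = 0010010100001
→ & → 0010000100000 = 1056
6695 = 1101000100111
→ | → 1111000100111 = 7719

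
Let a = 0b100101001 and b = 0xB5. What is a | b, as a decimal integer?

a = 100101001
0xB5 = 010110101
 OR → 110111101 = 445

445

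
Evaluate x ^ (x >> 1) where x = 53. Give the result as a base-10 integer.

47

x = 110101 = 53
x>>1 = 011010
XOR  = 101111 = 47
(x ^ (x >> 1) gives the standard binary-reflected Gray code of x.)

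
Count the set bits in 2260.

2260 = 100011010100
Count the 1s: 1 + 1 + 1 + 1 + 1 = 5

5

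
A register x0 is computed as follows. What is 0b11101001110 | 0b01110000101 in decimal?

1999

a = 11101001110
b = 01110000101
 OR → 11111001111 = 1999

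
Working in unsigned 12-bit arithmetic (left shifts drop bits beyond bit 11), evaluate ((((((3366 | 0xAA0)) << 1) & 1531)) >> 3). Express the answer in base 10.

3366 = 110100100110
0xAA0 = 101010100000
→ | → 111110100110 = 4006
→ << 1 (mod 2^12) → 111101001100 = 3916
1531 = 010111111011
→ & → 010101001000 = 1352
→ >> 3 → 000010101001 = 169

169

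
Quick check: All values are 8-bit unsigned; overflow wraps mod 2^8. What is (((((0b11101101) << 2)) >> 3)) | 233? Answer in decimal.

255

0b11101101 = 11101101
→ << 2 (mod 2^8) → 10110100 = 180
→ >> 3 → 00010110 = 22
233 = 11101001
→ | → 11111111 = 255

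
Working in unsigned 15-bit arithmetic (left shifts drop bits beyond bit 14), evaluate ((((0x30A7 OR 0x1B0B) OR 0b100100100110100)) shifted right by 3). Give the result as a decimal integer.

3959

0x30A7 = 011000010100111
0x1B0B = 001101100001011
→ OR → 011101110101111 = 15279
0b100100100110100 = 100100100110100
→ OR → 111101110111111 = 31679
→ shifted right by 3 → 000111101110111 = 3959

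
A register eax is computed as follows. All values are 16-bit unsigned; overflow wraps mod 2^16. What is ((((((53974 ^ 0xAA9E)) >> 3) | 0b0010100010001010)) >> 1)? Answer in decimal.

53974 = 1101001011010110
0xAA9E = 1010101010011110
→ ^ → 0111100001001000 = 30792
→ >> 3 → 0000111100001001 = 3849
0b0010100010001010 = 0010100010001010
→ | → 0010111110001011 = 12171
→ >> 1 → 0001011111000101 = 6085

6085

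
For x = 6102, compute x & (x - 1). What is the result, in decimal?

x = 1011111010110 = 6102
x - 1 = 1011111010101
AND   = 1011111010100 = 6100
(x & (x - 1) clears the lowest set bit of x.)

6100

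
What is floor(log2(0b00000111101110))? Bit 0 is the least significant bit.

0b00000111101110 = 111101110
The topmost 1 is at position 8 (since 2^8 = 256 ≤ 494 < 512).

8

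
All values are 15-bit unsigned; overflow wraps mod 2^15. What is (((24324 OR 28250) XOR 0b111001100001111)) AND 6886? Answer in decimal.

2112

24324 = 101111100000100
28250 = 110111001011010
→ OR → 111111101011110 = 32606
0b111001100001111 = 111001100001111
→ XOR → 000110001010001 = 3153
6886 = 001101011100110
→ AND → 000100001000000 = 2112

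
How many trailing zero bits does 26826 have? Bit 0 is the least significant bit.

1

26826 = 110100011001010
Trailing zeros: 1, so the lowest set bit is bit 1 (value 2).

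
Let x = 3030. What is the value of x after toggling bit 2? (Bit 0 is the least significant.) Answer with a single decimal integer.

x = 0101111010110
bit 2 is currently 1; toggle it via x ^ (1 << 2) = x ^ 4
→ 0101111010010 = 3026

3026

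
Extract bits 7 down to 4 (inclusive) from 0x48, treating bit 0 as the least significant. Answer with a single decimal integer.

4

v = 01001000
Shift right by 4: 0100
Mask low 4 bits: 0100 = 4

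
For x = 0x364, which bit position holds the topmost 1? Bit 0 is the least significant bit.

9

0x364 = 1101100100
The topmost 1 is at position 9 (since 2^9 = 512 ≤ 868 < 1024).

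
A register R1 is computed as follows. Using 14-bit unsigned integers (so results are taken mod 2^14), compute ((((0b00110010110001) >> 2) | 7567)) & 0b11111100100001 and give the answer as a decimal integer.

0b00110010110001 = 00110010110001
→ >> 2 → 00001100101100 = 812
7567 = 01110110001111
→ | → 01111110101111 = 8111
0b11111100100001 = 11111100100001
→ & → 01111100100001 = 7969

7969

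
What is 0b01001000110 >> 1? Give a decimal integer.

291

x = 1001000110
shift right by 1 → 0100100011 = 291
(equivalently, floor(582 / 2))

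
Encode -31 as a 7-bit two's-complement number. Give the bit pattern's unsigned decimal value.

31 in 7 bits: 0011111
Invert: 1100000
Add 1:  1100001 = 97
(Check: 2^7 - 31 = 128 - 31 = 97.)

97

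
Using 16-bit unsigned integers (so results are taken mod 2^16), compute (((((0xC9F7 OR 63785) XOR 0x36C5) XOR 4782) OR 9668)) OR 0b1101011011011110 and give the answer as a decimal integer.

65502

0xC9F7 = 1100100111110111
63785 = 1111100100101001
→ OR → 1111100111111111 = 63999
0x36C5 = 0011011011000101
→ XOR → 1100111100111010 = 53050
4782 = 0001001010101110
→ XOR → 1101110110010100 = 56724
9668 = 0010010111000100
→ OR → 1111110111010100 = 64980
0b1101011011011110 = 1101011011011110
→ OR → 1111111111011110 = 65502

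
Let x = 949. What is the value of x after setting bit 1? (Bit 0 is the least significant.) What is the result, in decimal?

x = 1110110101
bit 1 is currently 0; set it via x | (1 << 1) = x | 2
→ 1110110111 = 951

951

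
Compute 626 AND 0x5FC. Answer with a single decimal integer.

626 = 01001110010
0x5FC = 10111111100
AND → 00001110000 = 112

112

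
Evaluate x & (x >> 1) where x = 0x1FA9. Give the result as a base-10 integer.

3968

x = 1111110101001 = 8105
x>>1 = 0111111010100
AND  = 0111110000000 = 3968
(x & (x >> 1) has a 1 wherever x has two consecutive 1 bits.)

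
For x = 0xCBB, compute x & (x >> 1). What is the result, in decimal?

x = 110010111011 = 3259
x>>1 = 011001011101
AND  = 010000011001 = 1049
(x & (x >> 1) has a 1 wherever x has two consecutive 1 bits.)

1049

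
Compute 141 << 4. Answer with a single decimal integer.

2256

141 = 000010001101
shift left by 4 → 100011010000 = 2256
(equivalently, 141 × 2^4 = 141 × 16)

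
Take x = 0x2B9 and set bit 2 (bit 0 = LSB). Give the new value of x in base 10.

x = 1010111001
bit 2 is currently 0; set it via x | (1 << 2) = x | 4
→ 1010111101 = 701

701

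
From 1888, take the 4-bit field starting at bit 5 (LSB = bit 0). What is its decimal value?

11

v = 11101100000
Shift right by 5: 111011
Mask low 4 bits: 1011 = 11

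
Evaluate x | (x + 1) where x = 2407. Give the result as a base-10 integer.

x = 100101100111 = 2407
x + 1 = 100101101000
OR    = 100101101111 = 2415
(x | (x + 1) sets the lowest cleared bit.)

2415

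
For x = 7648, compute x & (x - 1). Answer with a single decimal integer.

x = 1110111100000 = 7648
x - 1 = 1110111011111
AND   = 1110111000000 = 7616
(x & (x - 1) clears the lowest set bit of x.)

7616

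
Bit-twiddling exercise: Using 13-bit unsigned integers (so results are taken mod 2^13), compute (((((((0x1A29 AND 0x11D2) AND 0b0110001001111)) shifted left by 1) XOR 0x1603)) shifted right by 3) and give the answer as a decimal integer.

704

0x1A29 = 1101000101001
0x11D2 = 1000111010010
→ AND → 1000000000000 = 4096
0b0110001001111 = 0110001001111
→ AND → 0000000000000 = 0
→ shifted left by 1 (mod 2^13) → 0000000000000 = 0
0x1603 = 1011000000011
→ XOR → 1011000000011 = 5635
→ shifted right by 3 → 0001011000000 = 704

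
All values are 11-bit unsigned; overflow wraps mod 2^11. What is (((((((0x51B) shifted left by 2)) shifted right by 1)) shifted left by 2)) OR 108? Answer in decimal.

252

0x51B = 10100011011
→ shifted left by 2 (mod 2^11) → 10001101100 = 1132
→ shifted right by 1 → 01000110110 = 566
→ shifted left by 2 (mod 2^11) → 00011011000 = 216
108 = 00001101100
→ OR → 00011111100 = 252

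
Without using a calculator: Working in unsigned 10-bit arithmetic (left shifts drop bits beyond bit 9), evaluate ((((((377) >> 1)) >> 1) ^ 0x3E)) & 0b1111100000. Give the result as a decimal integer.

96

377 = 0101111001
→ >> 1 → 0010111100 = 188
→ >> 1 → 0001011110 = 94
0x3E = 0000111110
→ ^ → 0001100000 = 96
0b1111100000 = 1111100000
→ & → 0001100000 = 96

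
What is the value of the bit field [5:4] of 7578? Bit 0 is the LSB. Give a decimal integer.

v = 1110110011010
Shift right by 4: 111011001
Mask low 2 bits: 01 = 1

1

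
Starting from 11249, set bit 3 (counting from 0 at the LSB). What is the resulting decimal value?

x = 010101111110001
bit 3 is currently 0; set it via x | (1 << 3) = x | 8
→ 010101111111001 = 11257

11257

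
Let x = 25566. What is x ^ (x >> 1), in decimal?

x = 110001111011110 = 25566
x>>1 = 011000111101111
XOR  = 101001000110001 = 21041
(x ^ (x >> 1) gives the standard binary-reflected Gray code of x.)

21041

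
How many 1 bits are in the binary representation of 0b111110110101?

n = 111110110101
Count the 1s: 1 + 1 + 1 + 1 + 1 + 1 + 1 + 1 + 1 = 9

9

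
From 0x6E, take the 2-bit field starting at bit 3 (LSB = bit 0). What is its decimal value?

1

v = 01101110
Shift right by 3: 01101
Mask low 2 bits: 01 = 1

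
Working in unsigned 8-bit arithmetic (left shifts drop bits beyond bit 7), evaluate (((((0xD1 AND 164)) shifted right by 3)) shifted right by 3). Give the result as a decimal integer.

0xD1 = 11010001
164 = 10100100
→ AND → 10000000 = 128
→ shifted right by 3 → 00010000 = 16
→ shifted right by 3 → 00000010 = 2

2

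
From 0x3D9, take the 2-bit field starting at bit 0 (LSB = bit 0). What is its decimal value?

v = 001111011001
Shift right by 0: 001111011001
Mask low 2 bits: 01 = 1

1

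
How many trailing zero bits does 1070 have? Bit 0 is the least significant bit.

1

1070 = 10000101110
Trailing zeros: 1, so the lowest set bit is bit 1 (value 2).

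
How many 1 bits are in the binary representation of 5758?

9

5758 = 1011001111110
Count the 1s: 1 + 1 + 1 + 1 + 1 + 1 + 1 + 1 + 1 = 9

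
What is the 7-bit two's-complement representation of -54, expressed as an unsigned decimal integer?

74

54 in 7 bits: 0110110
Invert: 1001001
Add 1:  1001010 = 74
(Check: 2^7 - 54 = 128 - 54 = 74.)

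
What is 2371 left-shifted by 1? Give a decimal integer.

4742

2371 = 0100101000011
shift left by 1 → 1001010000110 = 4742
(equivalently, 2371 × 2^1 = 2371 × 2)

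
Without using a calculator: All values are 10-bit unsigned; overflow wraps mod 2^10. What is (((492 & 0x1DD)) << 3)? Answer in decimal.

608

492 = 0111101100
0x1DD = 0111011101
→ & → 0111001100 = 460
→ << 3 (mod 2^10) → 1001100000 = 608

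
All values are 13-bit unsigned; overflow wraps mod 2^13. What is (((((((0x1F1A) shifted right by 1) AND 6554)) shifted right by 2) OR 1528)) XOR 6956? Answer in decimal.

7382

0x1F1A = 1111100011010
→ shifted right by 1 → 0111110001101 = 3981
6554 = 1100110011010
→ AND → 0100110001000 = 2440
→ shifted right by 2 → 0001001100010 = 610
1528 = 0010111111000
→ OR → 0011111111010 = 2042
6956 = 1101100101100
→ XOR → 1110011010110 = 7382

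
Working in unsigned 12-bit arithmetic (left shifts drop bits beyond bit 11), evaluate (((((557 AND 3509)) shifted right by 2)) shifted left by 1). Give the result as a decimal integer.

557 = 001000101101
3509 = 110110110101
→ AND → 000000100101 = 37
→ shifted right by 2 → 000000001001 = 9
→ shifted left by 1 (mod 2^12) → 000000010010 = 18

18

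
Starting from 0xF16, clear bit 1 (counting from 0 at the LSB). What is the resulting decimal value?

x = 111100010110
bit 1 is currently 1; clear it via x & ~(1 << 1) = x & ~2
→ 111100010100 = 3860

3860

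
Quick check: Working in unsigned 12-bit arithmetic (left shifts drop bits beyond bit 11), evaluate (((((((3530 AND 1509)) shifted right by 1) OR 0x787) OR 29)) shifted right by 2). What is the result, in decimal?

3530 = 110111001010
1509 = 010111100101
→ AND → 010111000000 = 1472
→ shifted right by 1 → 001011100000 = 736
0x787 = 011110000111
→ OR → 011111100111 = 2023
29 = 000000011101
→ OR → 011111111111 = 2047
→ shifted right by 2 → 000111111111 = 511

511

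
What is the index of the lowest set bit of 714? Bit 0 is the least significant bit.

1

714 = 1011001010
Trailing zeros: 1, so the lowest set bit is bit 1 (value 2).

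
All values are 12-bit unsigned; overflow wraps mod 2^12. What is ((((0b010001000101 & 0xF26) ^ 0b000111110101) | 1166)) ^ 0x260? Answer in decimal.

1951

0b010001000101 = 010001000101
0xF26 = 111100100110
→ & → 010000000100 = 1028
0b000111110101 = 000111110101
→ ^ → 010111110001 = 1521
1166 = 010010001110
→ | → 010111111111 = 1535
0x260 = 001001100000
→ ^ → 011110011111 = 1951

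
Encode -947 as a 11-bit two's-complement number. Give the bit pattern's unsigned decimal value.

947 in 11 bits: 01110110011
Invert: 10001001100
Add 1:  10001001101 = 1101
(Check: 2^11 - 947 = 2048 - 947 = 1101.)

1101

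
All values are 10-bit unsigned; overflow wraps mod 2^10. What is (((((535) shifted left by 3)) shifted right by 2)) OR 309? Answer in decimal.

319

535 = 1000010111
→ shifted left by 3 (mod 2^10) → 0010111000 = 184
→ shifted right by 2 → 0000101110 = 46
309 = 0100110101
→ OR → 0100111111 = 319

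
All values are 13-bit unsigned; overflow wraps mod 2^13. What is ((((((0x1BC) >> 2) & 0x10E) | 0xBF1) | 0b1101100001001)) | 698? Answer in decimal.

7167

0x1BC = 0000110111100
→ >> 2 → 0000001101111 = 111
0x10E = 0000100001110
→ & → 0000000001110 = 14
0xBF1 = 0101111110001
→ | → 0101111111111 = 3071
0b1101100001001 = 1101100001001
→ | → 1101111111111 = 7167
698 = 0001010111010
→ | → 1101111111111 = 7167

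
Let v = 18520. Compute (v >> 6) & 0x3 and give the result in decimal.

v = 100100001011000
Shift right by 6: 100100001
Mask low 2 bits: 01 = 1

1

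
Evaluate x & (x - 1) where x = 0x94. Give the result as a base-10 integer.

144

x = 10010100 = 148
x - 1 = 10010011
AND   = 10010000 = 144
(x & (x - 1) clears the lowest set bit of x.)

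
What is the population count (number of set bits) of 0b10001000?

2

n = 10001000
Count the 1s: 1 + 1 = 2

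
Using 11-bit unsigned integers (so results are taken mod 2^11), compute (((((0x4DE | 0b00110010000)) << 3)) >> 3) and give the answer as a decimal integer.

0x4DE = 10011011110
0b00110010000 = 00110010000
→ | → 10111011110 = 1502
→ << 3 (mod 2^11) → 11011110000 = 1776
→ >> 3 → 00011011110 = 222

222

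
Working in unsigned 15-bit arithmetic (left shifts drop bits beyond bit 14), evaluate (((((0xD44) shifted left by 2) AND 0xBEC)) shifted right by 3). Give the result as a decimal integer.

0xD44 = 000110101000100
→ shifted left by 2 (mod 2^15) → 011010100010000 = 13584
0xBEC = 000101111101100
→ AND → 000000100000000 = 256
→ shifted right by 3 → 000000000100000 = 32

32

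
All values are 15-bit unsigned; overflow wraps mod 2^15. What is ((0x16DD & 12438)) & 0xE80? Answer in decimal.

128

0x16DD = 001011011011101
12438 = 011000010010110
→ & → 001000010010100 = 4244
0xE80 = 000111010000000
→ & → 000000010000000 = 128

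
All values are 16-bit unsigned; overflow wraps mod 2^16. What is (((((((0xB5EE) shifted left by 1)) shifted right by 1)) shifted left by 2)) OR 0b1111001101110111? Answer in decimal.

63487

0xB5EE = 1011010111101110
→ shifted left by 1 (mod 2^16) → 0110101111011100 = 27612
→ shifted right by 1 → 0011010111101110 = 13806
→ shifted left by 2 (mod 2^16) → 1101011110111000 = 55224
0b1111001101110111 = 1111001101110111
→ OR → 1111011111111111 = 63487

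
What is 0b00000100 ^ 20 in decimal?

16

a = 00100
20 = 10100
XOR → 10000 = 16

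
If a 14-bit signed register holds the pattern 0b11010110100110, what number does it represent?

pattern = 11010110100110 (MSB is 1 ⇒ negative)
Invert: 00101001011001, add 1 → 00101001011010 = 2650, so the value is -2650.
(Equivalently: 13734 - 2^14 = 13734 - 16384 = -2650.)

-2650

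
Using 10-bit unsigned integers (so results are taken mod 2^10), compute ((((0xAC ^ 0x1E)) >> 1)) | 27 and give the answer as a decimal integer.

0xAC = 0010101100
0x1E = 0000011110
→ ^ → 0010110010 = 178
→ >> 1 → 0001011001 = 89
27 = 0000011011
→ | → 0001011011 = 91

91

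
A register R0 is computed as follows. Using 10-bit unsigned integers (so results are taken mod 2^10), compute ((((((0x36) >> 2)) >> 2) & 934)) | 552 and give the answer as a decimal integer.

0x36 = 0000110110
→ >> 2 → 0000001101 = 13
→ >> 2 → 0000000011 = 3
934 = 1110100110
→ & → 0000000010 = 2
552 = 1000101000
→ | → 1000101010 = 554

554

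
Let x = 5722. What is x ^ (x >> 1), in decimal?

x = 1011001011010 = 5722
x>>1 = 0101100101101
XOR  = 1110101110111 = 7543
(x ^ (x >> 1) gives the standard binary-reflected Gray code of x.)

7543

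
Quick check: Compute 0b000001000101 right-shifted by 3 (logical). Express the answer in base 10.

x = 1000101
shift right by 3 → 0001000 = 8
(equivalently, floor(69 / 8))

8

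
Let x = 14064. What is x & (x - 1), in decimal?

x = 11011011110000 = 14064
x - 1 = 11011011101111
AND   = 11011011100000 = 14048
(x & (x - 1) clears the lowest set bit of x.)

14048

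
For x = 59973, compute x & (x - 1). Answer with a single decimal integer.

x = 1110101001000101 = 59973
x - 1 = 1110101001000100
AND   = 1110101001000100 = 59972
(x & (x - 1) clears the lowest set bit of x.)

59972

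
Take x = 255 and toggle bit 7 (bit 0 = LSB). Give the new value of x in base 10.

127

x = 011111111
bit 7 is currently 1; toggle it via x ^ (1 << 7) = x ^ 128
→ 001111111 = 127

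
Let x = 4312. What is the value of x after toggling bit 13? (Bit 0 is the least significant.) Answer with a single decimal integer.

x = 01000011011000
bit 13 is currently 0; toggle it via x ^ (1 << 13) = x ^ 8192
→ 11000011011000 = 12504

12504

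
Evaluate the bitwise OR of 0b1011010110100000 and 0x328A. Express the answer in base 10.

a = 1011010110100000
0x328A = 0011001010001010
 OR → 1011011110101010 = 47018

47018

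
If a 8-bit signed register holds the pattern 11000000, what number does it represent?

pattern = 11000000 (MSB is 1 ⇒ negative)
Invert: 00111111, add 1 → 01000000 = 64, so the value is -64.
(Equivalently: 192 - 2^8 = 192 - 256 = -64.)

-64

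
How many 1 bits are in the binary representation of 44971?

44971 = 1010111110101011
Count the 1s: 1 + 1 + 1 + 1 + 1 + 1 + 1 + 1 + 1 + 1 + 1 = 11

11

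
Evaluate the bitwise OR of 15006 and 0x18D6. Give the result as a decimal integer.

15006 = 11101010011110
0x18D6 = 01100011010110
 OR → 11101011011110 = 15070

15070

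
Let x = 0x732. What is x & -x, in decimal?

x = 11100110010 = 1842
-x (two's complement) = …00011001110
AND   = 00000000010 = 2
(x & -x isolates the lowest set bit of x.)

2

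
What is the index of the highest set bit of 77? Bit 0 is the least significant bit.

77 = 1001101
The topmost 1 is at position 6 (since 2^6 = 64 ≤ 77 < 128).

6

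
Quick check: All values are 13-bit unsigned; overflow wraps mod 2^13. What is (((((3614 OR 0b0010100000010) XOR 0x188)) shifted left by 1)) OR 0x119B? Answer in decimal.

7615

3614 = 0111000011110
0b0010100000010 = 0010100000010
→ OR → 0111100011110 = 3870
0x188 = 0000110001000
→ XOR → 0111010010110 = 3734
→ shifted left by 1 (mod 2^13) → 1110100101100 = 7468
0x119B = 1000110011011
→ OR → 1110110111111 = 7615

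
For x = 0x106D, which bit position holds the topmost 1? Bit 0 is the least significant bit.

12

0x106D = 1000001101101
The topmost 1 is at position 12 (since 2^12 = 4096 ≤ 4205 < 8192).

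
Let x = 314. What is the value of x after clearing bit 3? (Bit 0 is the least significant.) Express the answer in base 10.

306

x = 00100111010
bit 3 is currently 1; clear it via x & ~(1 << 3) = x & ~8
→ 00100110010 = 306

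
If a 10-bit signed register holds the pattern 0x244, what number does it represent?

-444

pattern = 1001000100 (MSB is 1 ⇒ negative)
Invert: 0110111011, add 1 → 0110111100 = 444, so the value is -444.
(Equivalently: 580 - 2^10 = 580 - 1024 = -444.)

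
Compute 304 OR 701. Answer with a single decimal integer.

304 = 0100110000
701 = 1010111101
 OR → 1110111101 = 957

957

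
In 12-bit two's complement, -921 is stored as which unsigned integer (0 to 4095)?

921 in 12 bits: 001110011001
Invert: 110001100110
Add 1:  110001100111 = 3175
(Check: 2^12 - 921 = 4096 - 921 = 3175.)

3175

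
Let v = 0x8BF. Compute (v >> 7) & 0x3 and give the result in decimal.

1

v = 100010111111
Shift right by 7: 10001
Mask low 2 bits: 01 = 1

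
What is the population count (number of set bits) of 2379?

2379 = 100101001011
Count the 1s: 1 + 1 + 1 + 1 + 1 + 1 = 6

6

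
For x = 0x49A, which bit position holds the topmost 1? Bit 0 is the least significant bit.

0x49A = 10010011010
The topmost 1 is at position 10 (since 2^10 = 1024 ≤ 1178 < 2048).

10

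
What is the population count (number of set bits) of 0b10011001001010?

6

n = 10011001001010
Count the 1s: 1 + 1 + 1 + 1 + 1 + 1 = 6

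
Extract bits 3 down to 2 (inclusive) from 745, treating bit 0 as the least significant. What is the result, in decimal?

v = 1011101001
Shift right by 2: 10111010
Mask low 2 bits: 10 = 2

2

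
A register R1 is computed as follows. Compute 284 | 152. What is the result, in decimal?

412

284 = 100011100
152 = 010011000
 OR → 110011100 = 412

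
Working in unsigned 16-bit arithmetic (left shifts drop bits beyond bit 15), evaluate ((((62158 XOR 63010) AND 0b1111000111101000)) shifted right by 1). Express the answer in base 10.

62158 = 1111001011001110
63010 = 1111011000100010
→ XOR → 0000010011101100 = 1260
0b1111000111101000 = 1111000111101000
→ AND → 0000000011101000 = 232
→ shifted right by 1 → 0000000001110100 = 116

116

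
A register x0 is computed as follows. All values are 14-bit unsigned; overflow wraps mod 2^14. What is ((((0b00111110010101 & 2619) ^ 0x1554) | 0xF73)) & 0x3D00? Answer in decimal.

0b00111110010101 = 00111110010101
2619 = 00101000111011
→ & → 00101000010001 = 2577
0x1554 = 01010101010100
→ ^ → 01111101000101 = 8005
0xF73 = 00111101110011
→ | → 01111101110111 = 8055
0x3D00 = 11110100000000
→ & → 01110100000000 = 7424

7424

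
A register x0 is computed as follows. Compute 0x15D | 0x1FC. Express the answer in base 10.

509

0x15D = 101011101
0x1FC = 111111100
 OR → 111111101 = 509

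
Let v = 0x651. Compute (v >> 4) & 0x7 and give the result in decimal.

5

v = 000011001010001
Shift right by 4: 00001100101
Mask low 3 bits: 101 = 5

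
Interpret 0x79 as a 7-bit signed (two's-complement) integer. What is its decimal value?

pattern = 1111001 (MSB is 1 ⇒ negative)
Invert: 0000110, add 1 → 0000111 = 7, so the value is -7.
(Equivalently: 121 - 2^7 = 121 - 128 = -7.)

-7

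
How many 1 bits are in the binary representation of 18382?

9

18382 = 100011111001110
Count the 1s: 1 + 1 + 1 + 1 + 1 + 1 + 1 + 1 + 1 = 9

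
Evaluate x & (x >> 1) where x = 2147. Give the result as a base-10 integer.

33

x = 100001100011 = 2147
x>>1 = 010000110001
AND  = 000000100001 = 33
(x & (x >> 1) has a 1 wherever x has two consecutive 1 bits.)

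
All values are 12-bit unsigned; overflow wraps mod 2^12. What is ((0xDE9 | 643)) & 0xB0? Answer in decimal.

0xDE9 = 110111101001
643 = 001010000011
→ | → 111111101011 = 4075
0xB0 = 000010110000
→ & → 000010100000 = 160

160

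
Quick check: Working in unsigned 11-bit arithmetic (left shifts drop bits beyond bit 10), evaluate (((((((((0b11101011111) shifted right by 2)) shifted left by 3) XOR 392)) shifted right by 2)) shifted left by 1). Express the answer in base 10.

920

0b11101011111 = 11101011111
→ shifted right by 2 → 00111010111 = 471
→ shifted left by 3 (mod 2^11) → 11010111000 = 1720
392 = 00110001000
→ XOR → 11100110000 = 1840
→ shifted right by 2 → 00111001100 = 460
→ shifted left by 1 (mod 2^11) → 01110011000 = 920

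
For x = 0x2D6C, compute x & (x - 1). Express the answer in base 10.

x = 10110101101100 = 11628
x - 1 = 10110101101011
AND   = 10110101101000 = 11624
(x & (x - 1) clears the lowest set bit of x.)

11624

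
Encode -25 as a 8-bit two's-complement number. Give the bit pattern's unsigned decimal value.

231

25 in 8 bits: 00011001
Invert: 11100110
Add 1:  11100111 = 231
(Check: 2^8 - 25 = 256 - 25 = 231.)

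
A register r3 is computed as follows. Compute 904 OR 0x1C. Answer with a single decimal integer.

924

904 = 1110001000
0x1C = 0000011100
 OR → 1110011100 = 924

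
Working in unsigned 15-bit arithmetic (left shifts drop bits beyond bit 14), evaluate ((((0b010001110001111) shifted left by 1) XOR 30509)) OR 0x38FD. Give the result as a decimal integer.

0b010001110001111 = 010001110001111
→ shifted left by 1 (mod 2^15) → 100011100011110 = 18206
30509 = 111011100101101
→ XOR → 011000000110011 = 12339
0x38FD = 011100011111101
→ OR → 011100011111111 = 14591

14591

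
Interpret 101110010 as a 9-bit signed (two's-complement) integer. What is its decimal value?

-142

pattern = 101110010 (MSB is 1 ⇒ negative)
Invert: 010001101, add 1 → 010001110 = 142, so the value is -142.
(Equivalently: 370 - 2^9 = 370 - 512 = -142.)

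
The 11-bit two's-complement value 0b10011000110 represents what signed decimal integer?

pattern = 10011000110 (MSB is 1 ⇒ negative)
Invert: 01100111001, add 1 → 01100111010 = 826, so the value is -826.
(Equivalently: 1222 - 2^11 = 1222 - 2048 = -826.)

-826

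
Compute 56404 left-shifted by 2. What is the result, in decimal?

56404 = 001101110001010100
shift left by 2 → 110111000101010000 = 225616
(equivalently, 56404 × 2^2 = 56404 × 4)

225616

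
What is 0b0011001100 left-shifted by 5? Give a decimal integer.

6528

x = 0000011001100
shift left by 5 → 1100110000000 = 6528
(equivalently, 204 × 2^5 = 204 × 32)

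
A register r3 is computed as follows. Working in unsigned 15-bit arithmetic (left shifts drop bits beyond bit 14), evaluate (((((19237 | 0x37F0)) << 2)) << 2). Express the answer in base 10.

32592

19237 = 100101100100101
0x37F0 = 011011111110000
→ | → 111111111110101 = 32757
→ << 2 (mod 2^15) → 111111111010100 = 32724
→ << 2 (mod 2^15) → 111111101010000 = 32592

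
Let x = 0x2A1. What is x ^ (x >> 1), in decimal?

1009

x = 1010100001 = 673
x>>1 = 0101010000
XOR  = 1111110001 = 1009
(x ^ (x >> 1) gives the standard binary-reflected Gray code of x.)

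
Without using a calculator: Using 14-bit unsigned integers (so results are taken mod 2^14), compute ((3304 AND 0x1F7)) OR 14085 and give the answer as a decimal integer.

3304 = 00110011101000
0x1F7 = 00000111110111
→ AND → 00000011100000 = 224
14085 = 11011100000101
→ OR → 11011111100101 = 14309

14309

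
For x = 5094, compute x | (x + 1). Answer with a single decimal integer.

5095

x = 1001111100110 = 5094
x + 1 = 1001111100111
OR    = 1001111100111 = 5095
(x | (x + 1) sets the lowest cleared bit.)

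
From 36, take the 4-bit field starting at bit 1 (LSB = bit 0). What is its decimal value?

2

v = 00100100
Shift right by 1: 0010010
Mask low 4 bits: 0010 = 2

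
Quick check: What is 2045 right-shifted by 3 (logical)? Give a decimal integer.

2045 = 11111111101
shift right by 3 → 00011111111 = 255
(equivalently, floor(2045 / 8))

255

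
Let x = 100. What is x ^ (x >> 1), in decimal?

x = 1100100 = 100
x>>1 = 0110010
XOR  = 1010110 = 86
(x ^ (x >> 1) gives the standard binary-reflected Gray code of x.)

86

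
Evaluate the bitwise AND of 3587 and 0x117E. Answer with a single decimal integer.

3587 = 0111000000011
0x117E = 1000101111110
AND → 0000000000010 = 2

2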